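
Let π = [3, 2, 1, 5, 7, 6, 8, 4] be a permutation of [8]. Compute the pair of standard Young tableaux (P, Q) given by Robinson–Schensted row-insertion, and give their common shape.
P = [1, 4, 6, 8] / [2, 5] / [3, 7];  Q = [1, 4, 5, 7] / [2, 6] / [3, 8];  common shape = (4, 2, 2)

Row-insert the values π_1, π_2, … into P one at a time, bumping the leftmost entry strictly greater than the inserted value down to the next row. The recording tableau Q records, in position (i, j), the step at which that cell was added to P.
  Insert 3 (step 1): P = [3];  Q = [1]
  Insert 2 (step 2): P = [2] / [3];  Q = [1] / [2]
  Insert 1 (step 3): P = [1] / [2] / [3];  Q = [1] / [2] / [3]
  Insert 5 (step 4): P = [1, 5] / [2] / [3];  Q = [1, 4] / [2] / [3]
  Insert 7 (step 5): P = [1, 5, 7] / [2] / [3];  Q = [1, 4, 5] / [2] / [3]
  Insert 6 (step 6): P = [1, 5, 6] / [2, 7] / [3];  Q = [1, 4, 5] / [2, 6] / [3]
  Insert 8 (step 7): P = [1, 5, 6, 8] / [2, 7] / [3];  Q = [1, 4, 5, 7] / [2, 6] / [3]
  Insert 4 (step 8): P = [1, 4, 6, 8] / [2, 5] / [3, 7];  Q = [1, 4, 5, 7] / [2, 6] / [3, 8]
Final shape: (4, 2, 2).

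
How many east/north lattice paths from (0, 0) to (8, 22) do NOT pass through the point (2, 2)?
Number of paths = 4471545

Total paths from (0, 0) to (8, 22): C(30, 8) = 5852925. Paths through (2, 2): (paths (0, 0) → (2, 2)) × (paths (2, 2) → (8, 22)) = C(4, 2) · C(26, 6) = 6 · 230230 = 1381380. Avoidance count = 5852925 − 1381380 = 4471545.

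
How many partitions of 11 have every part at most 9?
p(11, parts ≤ 9) = 54

Partitions of 11 with all parts ≤ 9: 9+2, 9+1+1, 8+3, 8+2+1, 8+1+1+1, 7+4, 7+3+1, 7+2+2, 7+2+1+1, 7+1+1+1+1, 6+5, 6+4+1, 6+3+2, 6+3+1+1, 6+2+2+1, 6+2+1+1+1, 6+1+1+1+1+1, 5+5+1, 5+4+2, 5+4+1+1, 5+3+3, 5+3+2+1, 5+3+1+1+1, 5+2+2+2, 5+2+2+1+1, 5+2+1+1+1+1, 5+1+1+1+1+1+1, 4+4+3, 4+4+2+1, 4+4+1+1+1, … (54 total). Count = 54.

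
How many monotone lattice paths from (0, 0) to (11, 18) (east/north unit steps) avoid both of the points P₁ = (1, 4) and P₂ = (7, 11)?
Number of paths = 17120490

Inclusion–exclusion. Total paths: C(29, 11) = 34597290. Through P₁: C(5, 1)·C(24, 10) = 9806280. Through P₂: C(18, 7)·C(11, 4) = 10501920. Since P₁ is strictly southwest of P₂, a monotone path through both must visit P₁ then P₂; paths through both = C(5, 1)·C(13, 6)·C(11, 4) = 2831400. Avoid both = 34597290 − 9806280 − 10501920 + 2831400 = 17120490.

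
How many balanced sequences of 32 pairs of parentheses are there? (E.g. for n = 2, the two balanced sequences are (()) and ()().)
C_32 = 55534064877048198

These balanced parentheses are counted by the Catalan number C_n = (1/(n + 1)) · C(2n, n). For n = 32: C_32 = (1/33) · C(64, 32) = 1832624140942590534/33 = 55534064877048198.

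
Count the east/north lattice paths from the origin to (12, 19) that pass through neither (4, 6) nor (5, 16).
Number of paths = 96222945

Inclusion–exclusion. Total paths: C(31, 12) = 141120525. Through P₁: C(10, 4)·C(21, 8) = 42732900. Through P₂: C(21, 5)·C(10, 7) = 2441880. Since P₁ is strictly southwest of P₂, a monotone path through both must visit P₁ then P₂; paths through both = C(10, 4)·C(11, 1)·C(10, 7) = 277200. Avoid both = 141120525 − 42732900 − 2441880 + 277200 = 96222945.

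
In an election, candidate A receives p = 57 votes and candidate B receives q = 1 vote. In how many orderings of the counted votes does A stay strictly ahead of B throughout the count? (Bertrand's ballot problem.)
Strict-lead orderings = 56

Total orderings of the 58 votes with 57 for A: C(58, 57) = 58. By the Bertrand ballot formula (Cycle Lemma / reflection principle), the number of orderings in which A is strictly ahead of B throughout is (p − q)/(p + q) · C(p + q, p) = (57 − 1)/(57 + 1) · 58 = 56.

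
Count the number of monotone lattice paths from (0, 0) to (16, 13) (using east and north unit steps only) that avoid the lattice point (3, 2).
Number of paths = 42902475

Total paths from (0, 0) to (16, 13): C(29, 16) = 67863915. Paths through (3, 2): (paths (0, 0) → (3, 2)) × (paths (3, 2) → (16, 13)) = C(5, 3) · C(24, 13) = 10 · 2496144 = 24961440. Avoidance count = 67863915 − 24961440 = 42902475.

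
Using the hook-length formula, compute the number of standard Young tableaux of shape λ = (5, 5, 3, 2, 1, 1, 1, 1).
# SYT of shape (5, 5, 3, 2, 1, 1, 1, 1) = 26453700

Hook-length formula: f^λ = n! / Π hook(c), product over all cells c of the Young diagram. For λ = (5, 5, 3, 2, 1, 1, 1, 1), n = 19 boxes. Hook lengths by row (left-to-right, top-to-bottom): [12, 7, 5, 3, 2]; [11, 6, 4, 2, 1]; [8, 3, 1]; [6, 1]; [4]; [3]; [2]; [1]. Product of hooks = 4598415360. So f^λ = 19! / 4598415360 = 121645100408832000 / 4598415360 = 26453700.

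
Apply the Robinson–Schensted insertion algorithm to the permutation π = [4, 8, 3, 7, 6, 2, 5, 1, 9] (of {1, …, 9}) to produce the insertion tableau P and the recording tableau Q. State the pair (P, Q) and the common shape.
P = [1, 5, 9] / [2, 6] / [3, 7] / [4] / [8];  Q = [1, 2, 9] / [3, 4] / [5, 7] / [6] / [8];  common shape = (3, 2, 2, 1, 1)

Row-insert the values π_1, π_2, … into P one at a time, bumping the leftmost entry strictly greater than the inserted value down to the next row. The recording tableau Q records, in position (i, j), the step at which that cell was added to P.
  Insert 4 (step 1): P = [4];  Q = [1]
  Insert 8 (step 2): P = [4, 8];  Q = [1, 2]
  Insert 3 (step 3): P = [3, 8] / [4];  Q = [1, 2] / [3]
  Insert 7 (step 4): P = [3, 7] / [4, 8];  Q = [1, 2] / [3, 4]
  Insert 6 (step 5): P = [3, 6] / [4, 7] / [8];  Q = [1, 2] / [3, 4] / [5]
  Insert 2 (step 6): P = [2, 6] / [3, 7] / [4] / [8];  Q = [1, 2] / [3, 4] / [5] / [6]
  Insert 5 (step 7): P = [2, 5] / [3, 6] / [4, 7] / [8];  Q = [1, 2] / [3, 4] / [5, 7] / [6]
  Insert 1 (step 8): P = [1, 5] / [2, 6] / [3, 7] / [4] / [8];  Q = [1, 2] / [3, 4] / [5, 7] / [6] / [8]
  Insert 9 (step 9): P = [1, 5, 9] / [2, 6] / [3, 7] / [4] / [8];  Q = [1, 2, 9] / [3, 4] / [5, 7] / [6] / [8]
Final shape: (3, 2, 2, 1, 1).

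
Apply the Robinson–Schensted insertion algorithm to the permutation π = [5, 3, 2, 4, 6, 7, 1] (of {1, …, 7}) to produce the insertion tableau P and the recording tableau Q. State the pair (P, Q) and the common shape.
P = [1, 4, 6, 7] / [2] / [3] / [5];  Q = [1, 4, 5, 6] / [2] / [3] / [7];  common shape = (4, 1, 1, 1)

Row-insert the values π_1, π_2, … into P one at a time, bumping the leftmost entry strictly greater than the inserted value down to the next row. The recording tableau Q records, in position (i, j), the step at which that cell was added to P.
  Insert 5 (step 1): P = [5];  Q = [1]
  Insert 3 (step 2): P = [3] / [5];  Q = [1] / [2]
  Insert 2 (step 3): P = [2] / [3] / [5];  Q = [1] / [2] / [3]
  Insert 4 (step 4): P = [2, 4] / [3] / [5];  Q = [1, 4] / [2] / [3]
  Insert 6 (step 5): P = [2, 4, 6] / [3] / [5];  Q = [1, 4, 5] / [2] / [3]
  Insert 7 (step 6): P = [2, 4, 6, 7] / [3] / [5];  Q = [1, 4, 5, 6] / [2] / [3]
  Insert 1 (step 7): P = [1, 4, 6, 7] / [2] / [3] / [5];  Q = [1, 4, 5, 6] / [2] / [3] / [7]
Final shape: (4, 1, 1, 1).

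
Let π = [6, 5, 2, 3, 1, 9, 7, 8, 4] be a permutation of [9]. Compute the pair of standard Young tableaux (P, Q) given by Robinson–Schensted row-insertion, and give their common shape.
P = [1, 3, 4, 8] / [2, 7] / [5, 9] / [6];  Q = [1, 4, 6, 8] / [2, 7] / [3, 9] / [5];  common shape = (4, 2, 2, 1)

Row-insert the values π_1, π_2, … into P one at a time, bumping the leftmost entry strictly greater than the inserted value down to the next row. The recording tableau Q records, in position (i, j), the step at which that cell was added to P.
  Insert 6 (step 1): P = [6];  Q = [1]
  Insert 5 (step 2): P = [5] / [6];  Q = [1] / [2]
  Insert 2 (step 3): P = [2] / [5] / [6];  Q = [1] / [2] / [3]
  Insert 3 (step 4): P = [2, 3] / [5] / [6];  Q = [1, 4] / [2] / [3]
  Insert 1 (step 5): P = [1, 3] / [2] / [5] / [6];  Q = [1, 4] / [2] / [3] / [5]
  Insert 9 (step 6): P = [1, 3, 9] / [2] / [5] / [6];  Q = [1, 4, 6] / [2] / [3] / [5]
  Insert 7 (step 7): P = [1, 3, 7] / [2, 9] / [5] / [6];  Q = [1, 4, 6] / [2, 7] / [3] / [5]
  Insert 8 (step 8): P = [1, 3, 7, 8] / [2, 9] / [5] / [6];  Q = [1, 4, 6, 8] / [2, 7] / [3] / [5]
  Insert 4 (step 9): P = [1, 3, 4, 8] / [2, 7] / [5, 9] / [6];  Q = [1, 4, 6, 8] / [2, 7] / [3, 9] / [5]
Final shape: (4, 2, 2, 1).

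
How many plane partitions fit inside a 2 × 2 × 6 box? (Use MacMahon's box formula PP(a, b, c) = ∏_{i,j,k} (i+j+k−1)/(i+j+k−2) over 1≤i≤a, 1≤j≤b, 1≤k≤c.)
PP(2, 2, 6) = 336

Evaluate the triple product over i = 1..2, j = 1..2, k = 1..6. The factors are (2/1) · (3/2) · (4/3) · (5/4) · (6/5) · (7/6) · (3/2) · (4/3) · … (24 factors total). The numerators and denominators telescope so the product is an integer; carrying out the multiplication exactly gives PP(2, 2, 6) = 336.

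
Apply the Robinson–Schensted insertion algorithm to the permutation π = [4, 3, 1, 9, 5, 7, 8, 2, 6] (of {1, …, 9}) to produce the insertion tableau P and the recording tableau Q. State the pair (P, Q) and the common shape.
P = [1, 2, 6, 8] / [3, 5, 7] / [4, 9];  Q = [1, 4, 6, 7] / [2, 5, 9] / [3, 8];  common shape = (4, 3, 2)

Row-insert the values π_1, π_2, … into P one at a time, bumping the leftmost entry strictly greater than the inserted value down to the next row. The recording tableau Q records, in position (i, j), the step at which that cell was added to P.
  Insert 4 (step 1): P = [4];  Q = [1]
  Insert 3 (step 2): P = [3] / [4];  Q = [1] / [2]
  Insert 1 (step 3): P = [1] / [3] / [4];  Q = [1] / [2] / [3]
  Insert 9 (step 4): P = [1, 9] / [3] / [4];  Q = [1, 4] / [2] / [3]
  Insert 5 (step 5): P = [1, 5] / [3, 9] / [4];  Q = [1, 4] / [2, 5] / [3]
  Insert 7 (step 6): P = [1, 5, 7] / [3, 9] / [4];  Q = [1, 4, 6] / [2, 5] / [3]
  Insert 8 (step 7): P = [1, 5, 7, 8] / [3, 9] / [4];  Q = [1, 4, 6, 7] / [2, 5] / [3]
  Insert 2 (step 8): P = [1, 2, 7, 8] / [3, 5] / [4, 9];  Q = [1, 4, 6, 7] / [2, 5] / [3, 8]
  Insert 6 (step 9): P = [1, 2, 6, 8] / [3, 5, 7] / [4, 9];  Q = [1, 4, 6, 7] / [2, 5, 9] / [3, 8]
Final shape: (4, 3, 2).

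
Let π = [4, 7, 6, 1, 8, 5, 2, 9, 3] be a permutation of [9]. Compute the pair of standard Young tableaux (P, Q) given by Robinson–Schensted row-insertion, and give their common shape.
P = [1, 2, 3, 9] / [4, 5, 8] / [6] / [7];  Q = [1, 2, 5, 8] / [3, 6, 9] / [4] / [7];  common shape = (4, 3, 1, 1)

Row-insert the values π_1, π_2, … into P one at a time, bumping the leftmost entry strictly greater than the inserted value down to the next row. The recording tableau Q records, in position (i, j), the step at which that cell was added to P.
  Insert 4 (step 1): P = [4];  Q = [1]
  Insert 7 (step 2): P = [4, 7];  Q = [1, 2]
  Insert 6 (step 3): P = [4, 6] / [7];  Q = [1, 2] / [3]
  Insert 1 (step 4): P = [1, 6] / [4] / [7];  Q = [1, 2] / [3] / [4]
  Insert 8 (step 5): P = [1, 6, 8] / [4] / [7];  Q = [1, 2, 5] / [3] / [4]
  Insert 5 (step 6): P = [1, 5, 8] / [4, 6] / [7];  Q = [1, 2, 5] / [3, 6] / [4]
  Insert 2 (step 7): P = [1, 2, 8] / [4, 5] / [6] / [7];  Q = [1, 2, 5] / [3, 6] / [4] / [7]
  Insert 9 (step 8): P = [1, 2, 8, 9] / [4, 5] / [6] / [7];  Q = [1, 2, 5, 8] / [3, 6] / [4] / [7]
  Insert 3 (step 9): P = [1, 2, 3, 9] / [4, 5, 8] / [6] / [7];  Q = [1, 2, 5, 8] / [3, 6, 9] / [4] / [7]
Final shape: (4, 3, 1, 1).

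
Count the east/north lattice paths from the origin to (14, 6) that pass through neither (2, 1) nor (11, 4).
Number of paths = 13146

Inclusion–exclusion. Total paths: C(20, 14) = 38760. Through P₁: C(3, 2)·C(17, 12) = 18564. Through P₂: C(15, 11)·C(5, 3) = 13650. Since P₁ is strictly southwest of P₂, a monotone path through both must visit P₁ then P₂; paths through both = C(3, 2)·C(12, 9)·C(5, 3) = 6600. Avoid both = 38760 − 18564 − 13650 + 6600 = 13146.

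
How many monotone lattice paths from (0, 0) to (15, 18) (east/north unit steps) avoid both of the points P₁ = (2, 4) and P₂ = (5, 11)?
Number of paths = 686341356

Inclusion–exclusion. Total paths: C(33, 15) = 1037158320. Through P₁: C(6, 2)·C(27, 13) = 300874500. Through P₂: C(16, 5)·C(17, 10) = 84948864. Since P₁ is strictly southwest of P₂, a monotone path through both must visit P₁ then P₂; paths through both = C(6, 2)·C(10, 3)·C(17, 10) = 35006400. Avoid both = 1037158320 − 300874500 − 84948864 + 35006400 = 686341356.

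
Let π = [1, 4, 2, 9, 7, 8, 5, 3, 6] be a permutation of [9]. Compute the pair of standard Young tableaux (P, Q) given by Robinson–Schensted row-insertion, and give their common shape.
P = [1, 2, 3, 6] / [4, 5, 8] / [7] / [9];  Q = [1, 2, 4, 6] / [3, 5, 9] / [7] / [8];  common shape = (4, 3, 1, 1)

Row-insert the values π_1, π_2, … into P one at a time, bumping the leftmost entry strictly greater than the inserted value down to the next row. The recording tableau Q records, in position (i, j), the step at which that cell was added to P.
  Insert 1 (step 1): P = [1];  Q = [1]
  Insert 4 (step 2): P = [1, 4];  Q = [1, 2]
  Insert 2 (step 3): P = [1, 2] / [4];  Q = [1, 2] / [3]
  Insert 9 (step 4): P = [1, 2, 9] / [4];  Q = [1, 2, 4] / [3]
  Insert 7 (step 5): P = [1, 2, 7] / [4, 9];  Q = [1, 2, 4] / [3, 5]
  Insert 8 (step 6): P = [1, 2, 7, 8] / [4, 9];  Q = [1, 2, 4, 6] / [3, 5]
  Insert 5 (step 7): P = [1, 2, 5, 8] / [4, 7] / [9];  Q = [1, 2, 4, 6] / [3, 5] / [7]
  Insert 3 (step 8): P = [1, 2, 3, 8] / [4, 5] / [7] / [9];  Q = [1, 2, 4, 6] / [3, 5] / [7] / [8]
  Insert 6 (step 9): P = [1, 2, 3, 6] / [4, 5, 8] / [7] / [9];  Q = [1, 2, 4, 6] / [3, 5, 9] / [7] / [8]
Final shape: (4, 3, 1, 1).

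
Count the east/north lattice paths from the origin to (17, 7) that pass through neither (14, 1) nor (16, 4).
Number of paths = 326064

Inclusion–exclusion. Total paths: C(24, 17) = 346104. Through P₁: C(15, 14)·C(9, 3) = 1260. Through P₂: C(20, 16)·C(4, 1) = 19380. Since P₁ is strictly southwest of P₂, a monotone path through both must visit P₁ then P₂; paths through both = C(15, 14)·C(5, 2)·C(4, 1) = 600. Avoid both = 346104 − 1260 − 19380 + 600 = 326064.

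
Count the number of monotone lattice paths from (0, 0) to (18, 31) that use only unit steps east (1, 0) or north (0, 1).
Number of paths = 11554258485616

A monotone lattice path from (0, 0) to (18, 31) consists of 18 east steps and 31 north steps in some order, so it is determined by which 18 of the 49 steps are east. The count is C(49, 18) = 11554258485616.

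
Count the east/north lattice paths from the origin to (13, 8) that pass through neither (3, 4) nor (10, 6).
Number of paths = 100975

Inclusion–exclusion. Total paths: C(21, 13) = 203490. Through P₁: C(7, 3)·C(14, 10) = 35035. Through P₂: C(16, 10)·C(5, 3) = 80080. Since P₁ is strictly southwest of P₂, a monotone path through both must visit P₁ then P₂; paths through both = C(7, 3)·C(9, 7)·C(5, 3) = 12600. Avoid both = 203490 − 35035 − 80080 + 12600 = 100975.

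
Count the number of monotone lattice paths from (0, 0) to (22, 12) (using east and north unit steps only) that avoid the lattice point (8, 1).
Number of paths = 508237440

Total paths from (0, 0) to (22, 12): C(34, 22) = 548354040. Paths through (8, 1): (paths (0, 0) → (8, 1)) × (paths (8, 1) → (22, 12)) = C(9, 8) · C(25, 14) = 9 · 4457400 = 40116600. Avoidance count = 548354040 − 40116600 = 508237440.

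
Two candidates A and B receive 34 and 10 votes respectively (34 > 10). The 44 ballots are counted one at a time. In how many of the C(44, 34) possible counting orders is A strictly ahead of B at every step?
Strict-lead orderings = 1353412788

Total orderings of the 44 votes with 34 for A: C(44, 34) = 2481256778. By the Bertrand ballot formula (Cycle Lemma / reflection principle), the number of orderings in which A is strictly ahead of B throughout is (p − q)/(p + q) · C(p + q, p) = (34 − 10)/(34 + 10) · 2481256778 = 1353412788.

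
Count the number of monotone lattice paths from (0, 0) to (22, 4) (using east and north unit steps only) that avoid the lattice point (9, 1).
Number of paths = 9350

Total paths from (0, 0) to (22, 4): C(26, 22) = 14950. Paths through (9, 1): (paths (0, 0) → (9, 1)) × (paths (9, 1) → (22, 4)) = C(10, 9) · C(16, 13) = 10 · 560 = 5600. Avoidance count = 14950 − 5600 = 9350.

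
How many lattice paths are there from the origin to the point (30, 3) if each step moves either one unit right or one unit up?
Number of paths = 5456

A monotone lattice path from (0, 0) to (30, 3) consists of 30 east steps and 3 north steps in some order, so it is determined by which 30 of the 33 steps are east. The count is C(33, 30) = 5456.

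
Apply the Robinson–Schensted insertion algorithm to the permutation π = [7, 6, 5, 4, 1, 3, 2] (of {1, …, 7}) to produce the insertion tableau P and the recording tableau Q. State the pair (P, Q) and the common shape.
P = [1, 2] / [3] / [4] / [5] / [6] / [7];  Q = [1, 6] / [2] / [3] / [4] / [5] / [7];  common shape = (2, 1, 1, 1, 1, 1)

Row-insert the values π_1, π_2, … into P one at a time, bumping the leftmost entry strictly greater than the inserted value down to the next row. The recording tableau Q records, in position (i, j), the step at which that cell was added to P.
  Insert 7 (step 1): P = [7];  Q = [1]
  Insert 6 (step 2): P = [6] / [7];  Q = [1] / [2]
  Insert 5 (step 3): P = [5] / [6] / [7];  Q = [1] / [2] / [3]
  Insert 4 (step 4): P = [4] / [5] / [6] / [7];  Q = [1] / [2] / [3] / [4]
  Insert 1 (step 5): P = [1] / [4] / [5] / [6] / [7];  Q = [1] / [2] / [3] / [4] / [5]
  Insert 3 (step 6): P = [1, 3] / [4] / [5] / [6] / [7];  Q = [1, 6] / [2] / [3] / [4] / [5]
  Insert 2 (step 7): P = [1, 2] / [3] / [4] / [5] / [6] / [7];  Q = [1, 6] / [2] / [3] / [4] / [5] / [7]
Final shape: (2, 1, 1, 1, 1, 1).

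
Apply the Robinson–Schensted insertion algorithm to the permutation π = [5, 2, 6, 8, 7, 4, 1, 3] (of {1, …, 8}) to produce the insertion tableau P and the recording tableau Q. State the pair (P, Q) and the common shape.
P = [1, 3, 7] / [2, 4] / [5, 6] / [8];  Q = [1, 3, 4] / [2, 5] / [6, 8] / [7];  common shape = (3, 2, 2, 1)

Row-insert the values π_1, π_2, … into P one at a time, bumping the leftmost entry strictly greater than the inserted value down to the next row. The recording tableau Q records, in position (i, j), the step at which that cell was added to P.
  Insert 5 (step 1): P = [5];  Q = [1]
  Insert 2 (step 2): P = [2] / [5];  Q = [1] / [2]
  Insert 6 (step 3): P = [2, 6] / [5];  Q = [1, 3] / [2]
  Insert 8 (step 4): P = [2, 6, 8] / [5];  Q = [1, 3, 4] / [2]
  Insert 7 (step 5): P = [2, 6, 7] / [5, 8];  Q = [1, 3, 4] / [2, 5]
  Insert 4 (step 6): P = [2, 4, 7] / [5, 6] / [8];  Q = [1, 3, 4] / [2, 5] / [6]
  Insert 1 (step 7): P = [1, 4, 7] / [2, 6] / [5] / [8];  Q = [1, 3, 4] / [2, 5] / [6] / [7]
  Insert 3 (step 8): P = [1, 3, 7] / [2, 4] / [5, 6] / [8];  Q = [1, 3, 4] / [2, 5] / [6, 8] / [7]
Final shape: (3, 2, 2, 1).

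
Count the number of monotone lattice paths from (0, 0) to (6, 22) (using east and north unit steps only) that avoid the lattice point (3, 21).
Number of paths = 368644

Total paths from (0, 0) to (6, 22): C(28, 6) = 376740. Paths through (3, 21): (paths (0, 0) → (3, 21)) × (paths (3, 21) → (6, 22)) = C(24, 3) · C(4, 3) = 2024 · 4 = 8096. Avoidance count = 376740 − 8096 = 368644.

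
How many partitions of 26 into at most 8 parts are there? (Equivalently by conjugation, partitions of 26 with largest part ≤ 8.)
p(26, parts ≤ 8) = 1297

Use the recurrence p(n, m) = p(n, m−1) + p(n−m, m): either the largest part is < m (count p(n, m−1)) or the largest part is exactly m (remove one copy of m, count p(n−m, m)). With p(0, ·) = 1 this gives p(26, parts ≤ 8) = 1297. (By conjugating Young diagrams, this also counts partitions of 26 into at most 8 parts.)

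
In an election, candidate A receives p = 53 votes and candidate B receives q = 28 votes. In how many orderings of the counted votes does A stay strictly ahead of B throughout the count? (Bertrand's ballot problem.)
Strict-lead orderings = 1372785385417768454000

Total orderings of the 81 votes with 53 for A: C(81, 53) = 4447824648753569790960. By the Bertrand ballot formula (Cycle Lemma / reflection principle), the number of orderings in which A is strictly ahead of B throughout is (p − q)/(p + q) · C(p + q, p) = (53 − 28)/(53 + 28) · 4447824648753569790960 = 1372785385417768454000.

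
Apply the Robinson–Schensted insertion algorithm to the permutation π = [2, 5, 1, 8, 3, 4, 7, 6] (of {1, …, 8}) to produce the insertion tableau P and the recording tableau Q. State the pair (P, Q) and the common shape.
P = [1, 3, 4, 6] / [2, 5, 7] / [8];  Q = [1, 2, 4, 7] / [3, 5, 6] / [8];  common shape = (4, 3, 1)

Row-insert the values π_1, π_2, … into P one at a time, bumping the leftmost entry strictly greater than the inserted value down to the next row. The recording tableau Q records, in position (i, j), the step at which that cell was added to P.
  Insert 2 (step 1): P = [2];  Q = [1]
  Insert 5 (step 2): P = [2, 5];  Q = [1, 2]
  Insert 1 (step 3): P = [1, 5] / [2];  Q = [1, 2] / [3]
  Insert 8 (step 4): P = [1, 5, 8] / [2];  Q = [1, 2, 4] / [3]
  Insert 3 (step 5): P = [1, 3, 8] / [2, 5];  Q = [1, 2, 4] / [3, 5]
  Insert 4 (step 6): P = [1, 3, 4] / [2, 5, 8];  Q = [1, 2, 4] / [3, 5, 6]
  Insert 7 (step 7): P = [1, 3, 4, 7] / [2, 5, 8];  Q = [1, 2, 4, 7] / [3, 5, 6]
  Insert 6 (step 8): P = [1, 3, 4, 6] / [2, 5, 7] / [8];  Q = [1, 2, 4, 7] / [3, 5, 6] / [8]
Final shape: (4, 3, 1).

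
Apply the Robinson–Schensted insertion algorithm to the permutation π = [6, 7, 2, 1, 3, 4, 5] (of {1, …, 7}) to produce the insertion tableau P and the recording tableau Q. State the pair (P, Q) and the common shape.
P = [1, 3, 4, 5] / [2, 7] / [6];  Q = [1, 2, 6, 7] / [3, 5] / [4];  common shape = (4, 2, 1)

Row-insert the values π_1, π_2, … into P one at a time, bumping the leftmost entry strictly greater than the inserted value down to the next row. The recording tableau Q records, in position (i, j), the step at which that cell was added to P.
  Insert 6 (step 1): P = [6];  Q = [1]
  Insert 7 (step 2): P = [6, 7];  Q = [1, 2]
  Insert 2 (step 3): P = [2, 7] / [6];  Q = [1, 2] / [3]
  Insert 1 (step 4): P = [1, 7] / [2] / [6];  Q = [1, 2] / [3] / [4]
  Insert 3 (step 5): P = [1, 3] / [2, 7] / [6];  Q = [1, 2] / [3, 5] / [4]
  Insert 4 (step 6): P = [1, 3, 4] / [2, 7] / [6];  Q = [1, 2, 6] / [3, 5] / [4]
  Insert 5 (step 7): P = [1, 3, 4, 5] / [2, 7] / [6];  Q = [1, 2, 6, 7] / [3, 5] / [4]
Final shape: (4, 2, 1).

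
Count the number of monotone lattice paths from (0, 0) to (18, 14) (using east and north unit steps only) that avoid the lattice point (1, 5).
Number of paths = 452688300

Total paths from (0, 0) to (18, 14): C(32, 18) = 471435600. Paths through (1, 5): (paths (0, 0) → (1, 5)) × (paths (1, 5) → (18, 14)) = C(6, 1) · C(26, 17) = 6 · 3124550 = 18747300. Avoidance count = 471435600 − 18747300 = 452688300.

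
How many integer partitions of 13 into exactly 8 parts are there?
p(13, 8 parts) = 7

Partitions of n into exactly k parts ↔ partitions of n − k into at most k parts (subtract 1 from each part). For n = 13, k = 8, the partitions are: 6+1+1+1+1+1+1+1, 5+2+1+1+1+1+1+1, 4+3+1+1+1+1+1+1, 4+2+2+1+1+1+1+1, 3+3+2+1+1+1+1+1, 3+2+2+2+1+1+1+1, 2+2+2+2+2+1+1+1. Count = 7.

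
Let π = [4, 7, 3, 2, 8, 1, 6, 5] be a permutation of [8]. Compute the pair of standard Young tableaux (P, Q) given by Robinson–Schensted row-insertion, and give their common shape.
P = [1, 5, 8] / [2, 6] / [3, 7] / [4];  Q = [1, 2, 5] / [3, 7] / [4, 8] / [6];  common shape = (3, 2, 2, 1)

Row-insert the values π_1, π_2, … into P one at a time, bumping the leftmost entry strictly greater than the inserted value down to the next row. The recording tableau Q records, in position (i, j), the step at which that cell was added to P.
  Insert 4 (step 1): P = [4];  Q = [1]
  Insert 7 (step 2): P = [4, 7];  Q = [1, 2]
  Insert 3 (step 3): P = [3, 7] / [4];  Q = [1, 2] / [3]
  Insert 2 (step 4): P = [2, 7] / [3] / [4];  Q = [1, 2] / [3] / [4]
  Insert 8 (step 5): P = [2, 7, 8] / [3] / [4];  Q = [1, 2, 5] / [3] / [4]
  Insert 1 (step 6): P = [1, 7, 8] / [2] / [3] / [4];  Q = [1, 2, 5] / [3] / [4] / [6]
  Insert 6 (step 7): P = [1, 6, 8] / [2, 7] / [3] / [4];  Q = [1, 2, 5] / [3, 7] / [4] / [6]
  Insert 5 (step 8): P = [1, 5, 8] / [2, 6] / [3, 7] / [4];  Q = [1, 2, 5] / [3, 7] / [4, 8] / [6]
Final shape: (3, 2, 2, 1).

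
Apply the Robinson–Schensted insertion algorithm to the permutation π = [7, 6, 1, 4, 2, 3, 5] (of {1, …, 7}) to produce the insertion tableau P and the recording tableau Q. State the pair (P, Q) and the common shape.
P = [1, 2, 3, 5] / [4] / [6] / [7];  Q = [1, 4, 6, 7] / [2] / [3] / [5];  common shape = (4, 1, 1, 1)

Row-insert the values π_1, π_2, … into P one at a time, bumping the leftmost entry strictly greater than the inserted value down to the next row. The recording tableau Q records, in position (i, j), the step at which that cell was added to P.
  Insert 7 (step 1): P = [7];  Q = [1]
  Insert 6 (step 2): P = [6] / [7];  Q = [1] / [2]
  Insert 1 (step 3): P = [1] / [6] / [7];  Q = [1] / [2] / [3]
  Insert 4 (step 4): P = [1, 4] / [6] / [7];  Q = [1, 4] / [2] / [3]
  Insert 2 (step 5): P = [1, 2] / [4] / [6] / [7];  Q = [1, 4] / [2] / [3] / [5]
  Insert 3 (step 6): P = [1, 2, 3] / [4] / [6] / [7];  Q = [1, 4, 6] / [2] / [3] / [5]
  Insert 5 (step 7): P = [1, 2, 3, 5] / [4] / [6] / [7];  Q = [1, 4, 6, 7] / [2] / [3] / [5]
Final shape: (4, 1, 1, 1).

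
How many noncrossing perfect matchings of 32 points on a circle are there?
C_16 = 35357670

These noncrossing handshakes are counted by the Catalan number C_n = (1/(n + 1)) · C(2n, n). For n = 16: C_16 = (1/17) · C(32, 16) = 601080390/17 = 35357670.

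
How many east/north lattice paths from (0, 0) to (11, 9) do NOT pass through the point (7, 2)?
Number of paths = 156080

Total paths from (0, 0) to (11, 9): C(20, 11) = 167960. Paths through (7, 2): (paths (0, 0) → (7, 2)) × (paths (7, 2) → (11, 9)) = C(9, 7) · C(11, 4) = 36 · 330 = 11880. Avoidance count = 167960 − 11880 = 156080.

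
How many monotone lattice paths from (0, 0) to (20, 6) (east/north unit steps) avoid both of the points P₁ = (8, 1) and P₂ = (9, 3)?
Number of paths = 104286

Inclusion–exclusion. Total paths: C(26, 20) = 230230. Through P₁: C(9, 8)·C(17, 12) = 55692. Through P₂: C(12, 9)·C(14, 11) = 80080. Since P₁ is strictly southwest of P₂, a monotone path through both must visit P₁ then P₂; paths through both = C(9, 8)·C(3, 1)·C(14, 11) = 9828. Avoid both = 230230 − 55692 − 80080 + 9828 = 104286.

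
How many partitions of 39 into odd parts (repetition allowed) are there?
p_odd(39) = 982

Enumerate partitions using only odd parts via the recurrence o(n, m) = o(n, m−2) + o(n−m, m) over odd m, starting from the largest odd part ≤ n. This gives p_odd(39) = 982. (Euler's theorem: equals the count of distinct-part partitions.)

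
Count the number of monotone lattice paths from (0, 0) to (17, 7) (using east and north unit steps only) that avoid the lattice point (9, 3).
Number of paths = 237204

Total paths from (0, 0) to (17, 7): C(24, 17) = 346104. Paths through (9, 3): (paths (0, 0) → (9, 3)) × (paths (9, 3) → (17, 7)) = C(12, 9) · C(12, 8) = 220 · 495 = 108900. Avoidance count = 346104 − 108900 = 237204.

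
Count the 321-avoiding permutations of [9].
C_9 = 4862

These 321-avoiding permutations are counted by the Catalan number C_n = (1/(n + 1)) · C(2n, n). For n = 9: C_9 = (1/10) · C(18, 9) = 48620/10 = 4862.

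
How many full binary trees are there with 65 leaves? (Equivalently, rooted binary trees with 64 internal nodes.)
C_64 = 368479169875816659479009042713546950

These full binary trees are counted by the Catalan number C_n = (1/(n + 1)) · C(2n, n). For n = 64: C_64 = (1/65) · C(128, 64) = 23951146041928082866135587776380551750/65 = 368479169875816659479009042713546950.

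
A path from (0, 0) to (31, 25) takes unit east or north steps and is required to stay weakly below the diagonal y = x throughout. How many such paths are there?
Number of paths = 1219408876923237

By the reflection principle (André's argument), the number of monotone paths to (31, 25) with n ≤ m that never go above y = x is C(56, 31) − C(56, 32) = 5574440580220512 − 4355031703297275 = 1219408876923237.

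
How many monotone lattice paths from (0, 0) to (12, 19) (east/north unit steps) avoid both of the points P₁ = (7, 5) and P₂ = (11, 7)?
Number of paths = 131651877

Inclusion–exclusion. Total paths: C(31, 12) = 141120525. Through P₁: C(12, 7)·C(19, 5) = 9209376. Through P₂: C(18, 11)·C(13, 1) = 413712. Since P₁ is strictly southwest of P₂, a monotone path through both must visit P₁ then P₂; paths through both = C(12, 7)·C(6, 4)·C(13, 1) = 154440. Avoid both = 141120525 − 9209376 − 413712 + 154440 = 131651877.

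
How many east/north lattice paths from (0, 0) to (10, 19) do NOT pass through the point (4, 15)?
Number of paths = 19216050

Total paths from (0, 0) to (10, 19): C(29, 10) = 20030010. Paths through (4, 15): (paths (0, 0) → (4, 15)) × (paths (4, 15) → (10, 19)) = C(19, 4) · C(10, 6) = 3876 · 210 = 813960. Avoidance count = 20030010 − 813960 = 19216050.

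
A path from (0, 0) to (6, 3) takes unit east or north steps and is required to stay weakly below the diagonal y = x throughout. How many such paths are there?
Number of paths = 48

By the reflection principle (André's argument), the number of monotone paths to (6, 3) with n ≤ m that never go above y = x is C(9, 6) − C(9, 7) = 84 − 36 = 48.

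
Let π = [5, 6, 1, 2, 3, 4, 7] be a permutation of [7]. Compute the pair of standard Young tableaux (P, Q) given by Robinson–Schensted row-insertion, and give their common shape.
P = [1, 2, 3, 4, 7] / [5, 6];  Q = [1, 2, 5, 6, 7] / [3, 4];  common shape = (5, 2)

Row-insert the values π_1, π_2, … into P one at a time, bumping the leftmost entry strictly greater than the inserted value down to the next row. The recording tableau Q records, in position (i, j), the step at which that cell was added to P.
  Insert 5 (step 1): P = [5];  Q = [1]
  Insert 6 (step 2): P = [5, 6];  Q = [1, 2]
  Insert 1 (step 3): P = [1, 6] / [5];  Q = [1, 2] / [3]
  Insert 2 (step 4): P = [1, 2] / [5, 6];  Q = [1, 2] / [3, 4]
  Insert 3 (step 5): P = [1, 2, 3] / [5, 6];  Q = [1, 2, 5] / [3, 4]
  Insert 4 (step 6): P = [1, 2, 3, 4] / [5, 6];  Q = [1, 2, 5, 6] / [3, 4]
  Insert 7 (step 7): P = [1, 2, 3, 4, 7] / [5, 6];  Q = [1, 2, 5, 6, 7] / [3, 4]
Final shape: (5, 2).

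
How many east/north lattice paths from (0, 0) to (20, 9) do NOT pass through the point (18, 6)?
Number of paths = 8669045

Total paths from (0, 0) to (20, 9): C(29, 20) = 10015005. Paths through (18, 6): (paths (0, 0) → (18, 6)) × (paths (18, 6) → (20, 9)) = C(24, 18) · C(5, 2) = 134596 · 10 = 1345960. Avoidance count = 10015005 − 1345960 = 8669045.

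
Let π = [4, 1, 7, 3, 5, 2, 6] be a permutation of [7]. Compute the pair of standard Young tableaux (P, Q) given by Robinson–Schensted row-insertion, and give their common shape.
P = [1, 2, 5, 6] / [3, 7] / [4];  Q = [1, 3, 5, 7] / [2, 4] / [6];  common shape = (4, 2, 1)

Row-insert the values π_1, π_2, … into P one at a time, bumping the leftmost entry strictly greater than the inserted value down to the next row. The recording tableau Q records, in position (i, j), the step at which that cell was added to P.
  Insert 4 (step 1): P = [4];  Q = [1]
  Insert 1 (step 2): P = [1] / [4];  Q = [1] / [2]
  Insert 7 (step 3): P = [1, 7] / [4];  Q = [1, 3] / [2]
  Insert 3 (step 4): P = [1, 3] / [4, 7];  Q = [1, 3] / [2, 4]
  Insert 5 (step 5): P = [1, 3, 5] / [4, 7];  Q = [1, 3, 5] / [2, 4]
  Insert 2 (step 6): P = [1, 2, 5] / [3, 7] / [4];  Q = [1, 3, 5] / [2, 4] / [6]
  Insert 6 (step 7): P = [1, 2, 5, 6] / [3, 7] / [4];  Q = [1, 3, 5, 7] / [2, 4] / [6]
Final shape: (4, 2, 1).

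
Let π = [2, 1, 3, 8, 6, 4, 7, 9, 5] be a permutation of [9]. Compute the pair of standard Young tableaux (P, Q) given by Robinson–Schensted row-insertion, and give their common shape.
P = [1, 3, 4, 5, 9] / [2, 6, 7] / [8];  Q = [1, 3, 4, 7, 8] / [2, 5, 9] / [6];  common shape = (5, 3, 1)

Row-insert the values π_1, π_2, … into P one at a time, bumping the leftmost entry strictly greater than the inserted value down to the next row. The recording tableau Q records, in position (i, j), the step at which that cell was added to P.
  Insert 2 (step 1): P = [2];  Q = [1]
  Insert 1 (step 2): P = [1] / [2];  Q = [1] / [2]
  Insert 3 (step 3): P = [1, 3] / [2];  Q = [1, 3] / [2]
  Insert 8 (step 4): P = [1, 3, 8] / [2];  Q = [1, 3, 4] / [2]
  Insert 6 (step 5): P = [1, 3, 6] / [2, 8];  Q = [1, 3, 4] / [2, 5]
  Insert 4 (step 6): P = [1, 3, 4] / [2, 6] / [8];  Q = [1, 3, 4] / [2, 5] / [6]
  Insert 7 (step 7): P = [1, 3, 4, 7] / [2, 6] / [8];  Q = [1, 3, 4, 7] / [2, 5] / [6]
  Insert 9 (step 8): P = [1, 3, 4, 7, 9] / [2, 6] / [8];  Q = [1, 3, 4, 7, 8] / [2, 5] / [6]
  Insert 5 (step 9): P = [1, 3, 4, 5, 9] / [2, 6, 7] / [8];  Q = [1, 3, 4, 7, 8] / [2, 5, 9] / [6]
Final shape: (5, 3, 1).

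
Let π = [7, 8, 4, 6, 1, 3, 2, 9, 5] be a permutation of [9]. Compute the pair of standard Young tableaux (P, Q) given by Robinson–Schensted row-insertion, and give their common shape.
P = [1, 2, 5] / [3, 6, 9] / [4, 8] / [7];  Q = [1, 2, 8] / [3, 4, 9] / [5, 6] / [7];  common shape = (3, 3, 2, 1)

Row-insert the values π_1, π_2, … into P one at a time, bumping the leftmost entry strictly greater than the inserted value down to the next row. The recording tableau Q records, in position (i, j), the step at which that cell was added to P.
  Insert 7 (step 1): P = [7];  Q = [1]
  Insert 8 (step 2): P = [7, 8];  Q = [1, 2]
  Insert 4 (step 3): P = [4, 8] / [7];  Q = [1, 2] / [3]
  Insert 6 (step 4): P = [4, 6] / [7, 8];  Q = [1, 2] / [3, 4]
  Insert 1 (step 5): P = [1, 6] / [4, 8] / [7];  Q = [1, 2] / [3, 4] / [5]
  Insert 3 (step 6): P = [1, 3] / [4, 6] / [7, 8];  Q = [1, 2] / [3, 4] / [5, 6]
  Insert 2 (step 7): P = [1, 2] / [3, 6] / [4, 8] / [7];  Q = [1, 2] / [3, 4] / [5, 6] / [7]
  Insert 9 (step 8): P = [1, 2, 9] / [3, 6] / [4, 8] / [7];  Q = [1, 2, 8] / [3, 4] / [5, 6] / [7]
  Insert 5 (step 9): P = [1, 2, 5] / [3, 6, 9] / [4, 8] / [7];  Q = [1, 2, 8] / [3, 4, 9] / [5, 6] / [7]
Final shape: (3, 3, 2, 1).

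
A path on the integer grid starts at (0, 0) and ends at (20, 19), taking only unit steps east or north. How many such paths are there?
Number of paths = 68923264410

A monotone lattice path from (0, 0) to (20, 19) consists of 20 east steps and 19 north steps in some order, so it is determined by which 20 of the 39 steps are east. The count is C(39, 20) = 68923264410.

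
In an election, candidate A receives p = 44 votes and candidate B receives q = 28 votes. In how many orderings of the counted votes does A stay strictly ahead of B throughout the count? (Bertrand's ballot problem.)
Strict-lead orderings = 16789710098594851040

Total orderings of the 72 votes with 44 for A: C(72, 44) = 75553695443676829680. By the Bertrand ballot formula (Cycle Lemma / reflection principle), the number of orderings in which A is strictly ahead of B throughout is (p − q)/(p + q) · C(p + q, p) = (44 − 28)/(44 + 28) · 75553695443676829680 = 16789710098594851040.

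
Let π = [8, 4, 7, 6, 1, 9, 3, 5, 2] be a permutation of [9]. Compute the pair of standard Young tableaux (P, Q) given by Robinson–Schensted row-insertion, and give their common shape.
P = [1, 2, 5] / [3, 6, 9] / [4] / [7] / [8];  Q = [1, 3, 6] / [2, 7, 8] / [4] / [5] / [9];  common shape = (3, 3, 1, 1, 1)

Row-insert the values π_1, π_2, … into P one at a time, bumping the leftmost entry strictly greater than the inserted value down to the next row. The recording tableau Q records, in position (i, j), the step at which that cell was added to P.
  Insert 8 (step 1): P = [8];  Q = [1]
  Insert 4 (step 2): P = [4] / [8];  Q = [1] / [2]
  Insert 7 (step 3): P = [4, 7] / [8];  Q = [1, 3] / [2]
  Insert 6 (step 4): P = [4, 6] / [7] / [8];  Q = [1, 3] / [2] / [4]
  Insert 1 (step 5): P = [1, 6] / [4] / [7] / [8];  Q = [1, 3] / [2] / [4] / [5]
  Insert 9 (step 6): P = [1, 6, 9] / [4] / [7] / [8];  Q = [1, 3, 6] / [2] / [4] / [5]
  Insert 3 (step 7): P = [1, 3, 9] / [4, 6] / [7] / [8];  Q = [1, 3, 6] / [2, 7] / [4] / [5]
  Insert 5 (step 8): P = [1, 3, 5] / [4, 6, 9] / [7] / [8];  Q = [1, 3, 6] / [2, 7, 8] / [4] / [5]
  Insert 2 (step 9): P = [1, 2, 5] / [3, 6, 9] / [4] / [7] / [8];  Q = [1, 3, 6] / [2, 7, 8] / [4] / [5] / [9]
Final shape: (3, 3, 1, 1, 1).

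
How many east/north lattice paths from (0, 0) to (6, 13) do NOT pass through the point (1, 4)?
Number of paths = 17122

Total paths from (0, 0) to (6, 13): C(19, 6) = 27132. Paths through (1, 4): (paths (0, 0) → (1, 4)) × (paths (1, 4) → (6, 13)) = C(5, 1) · C(14, 5) = 5 · 2002 = 10010. Avoidance count = 27132 − 10010 = 17122.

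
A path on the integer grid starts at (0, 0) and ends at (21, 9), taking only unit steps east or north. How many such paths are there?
Number of paths = 14307150

A monotone lattice path from (0, 0) to (21, 9) consists of 21 east steps and 9 north steps in some order, so it is determined by which 21 of the 30 steps are east. The count is C(30, 21) = 14307150.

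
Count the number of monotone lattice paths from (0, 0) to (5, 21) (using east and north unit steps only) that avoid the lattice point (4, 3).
Number of paths = 65115

Total paths from (0, 0) to (5, 21): C(26, 5) = 65780. Paths through (4, 3): (paths (0, 0) → (4, 3)) × (paths (4, 3) → (5, 21)) = C(7, 4) · C(19, 1) = 35 · 19 = 665. Avoidance count = 65780 − 665 = 65115.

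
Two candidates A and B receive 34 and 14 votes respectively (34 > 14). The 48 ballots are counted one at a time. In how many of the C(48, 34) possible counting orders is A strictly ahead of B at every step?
Strict-lead orderings = 200966926350

Total orderings of the 48 votes with 34 for A: C(48, 34) = 482320623240. By the Bertrand ballot formula (Cycle Lemma / reflection principle), the number of orderings in which A is strictly ahead of B throughout is (p − q)/(p + q) · C(p + q, p) = (34 − 14)/(34 + 14) · 482320623240 = 200966926350.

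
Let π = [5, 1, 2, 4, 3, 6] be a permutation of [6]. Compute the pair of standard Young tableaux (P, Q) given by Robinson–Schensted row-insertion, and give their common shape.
P = [1, 2, 3, 6] / [4] / [5];  Q = [1, 3, 4, 6] / [2] / [5];  common shape = (4, 1, 1)

Row-insert the values π_1, π_2, … into P one at a time, bumping the leftmost entry strictly greater than the inserted value down to the next row. The recording tableau Q records, in position (i, j), the step at which that cell was added to P.
  Insert 5 (step 1): P = [5];  Q = [1]
  Insert 1 (step 2): P = [1] / [5];  Q = [1] / [2]
  Insert 2 (step 3): P = [1, 2] / [5];  Q = [1, 3] / [2]
  Insert 4 (step 4): P = [1, 2, 4] / [5];  Q = [1, 3, 4] / [2]
  Insert 3 (step 5): P = [1, 2, 3] / [4] / [5];  Q = [1, 3, 4] / [2] / [5]
  Insert 6 (step 6): P = [1, 2, 3, 6] / [4] / [5];  Q = [1, 3, 4, 6] / [2] / [5]
Final shape: (4, 1, 1).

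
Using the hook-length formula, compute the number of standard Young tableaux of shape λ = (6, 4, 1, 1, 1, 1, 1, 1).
# SYT of shape (6, 4, 1, 1, 1, 1, 1, 1) = 155232

Hook-length formula: f^λ = n! / Π hook(c), product over all cells c of the Young diagram. For λ = (6, 4, 1, 1, 1, 1, 1, 1), n = 16 boxes. Hook lengths by row (left-to-right, top-to-bottom): [13, 6, 5, 4, 2, 1]; [10, 3, 2, 1]; [6]; [5]; [4]; [3]; [2]; [1]. Product of hooks = 134784000. So f^λ = 16! / 134784000 = 20922789888000 / 134784000 = 155232.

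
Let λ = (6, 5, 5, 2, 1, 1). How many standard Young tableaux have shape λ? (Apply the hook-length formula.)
# SYT of shape (6, 5, 5, 2, 1, 1) = 92587950

Hook-length formula: f^λ = n! / Π hook(c), product over all cells c of the Young diagram. For λ = (6, 5, 5, 2, 1, 1), n = 20 boxes. Hook lengths by row (left-to-right, top-to-bottom): [11, 8, 6, 5, 4, 1]; [9, 6, 4, 3, 2]; [8, 5, 3, 2, 1]; [4, 1]; [2]; [1]. Product of hooks = 26276659200. So f^λ = 20! / 26276659200 = 2432902008176640000 / 26276659200 = 92587950.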